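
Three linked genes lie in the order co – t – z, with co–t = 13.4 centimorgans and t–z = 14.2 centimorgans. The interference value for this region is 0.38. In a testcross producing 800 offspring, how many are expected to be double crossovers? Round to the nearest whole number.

Map distances give recombination frequencies of 0.134 and 0.142 for the two intervals.
With interference 0.38 (so coincidence = 0.62), expected double-crossover frequency = 0.134 × 0.142 × 0.62 = 0.01180.
Expected number = 0.01180 × 800 = 9.44 ≈ 9.

9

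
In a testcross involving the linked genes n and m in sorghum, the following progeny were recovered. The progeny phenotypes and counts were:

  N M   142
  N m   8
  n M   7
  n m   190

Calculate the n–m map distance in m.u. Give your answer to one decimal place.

4.3 m.u.

The two most frequent classes, N M (142) and n m (190), are the parental types, so the F1 was N M / n m.
The recombinant classes are N m and n M: 8 + 7 = 15.
Recombination frequency = 15/347 = 0.0432 ≈ 4.3%, i.e. 4.3 m.u.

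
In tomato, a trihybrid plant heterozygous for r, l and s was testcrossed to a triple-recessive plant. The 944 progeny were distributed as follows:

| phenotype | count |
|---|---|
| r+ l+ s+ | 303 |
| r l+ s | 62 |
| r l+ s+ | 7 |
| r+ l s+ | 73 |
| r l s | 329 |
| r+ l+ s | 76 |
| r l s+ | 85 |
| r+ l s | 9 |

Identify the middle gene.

r

The two most frequent reciprocal classes, r l s and r+ l+ s+, are the parental types, so the F1 was r l s / r+ l+ s+.
The two rarest classes, r+ l s and r l+ s+, are the double crossovers. Comparing them with the parentals, only the r allele has switched, so r is the middle locus and the order is s – r – l.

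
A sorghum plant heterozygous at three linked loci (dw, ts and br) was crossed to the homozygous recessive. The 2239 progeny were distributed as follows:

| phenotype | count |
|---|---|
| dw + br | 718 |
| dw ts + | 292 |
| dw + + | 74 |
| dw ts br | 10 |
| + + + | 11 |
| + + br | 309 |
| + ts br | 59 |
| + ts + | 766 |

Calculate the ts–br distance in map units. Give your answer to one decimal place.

The two most frequent reciprocal classes, dw + br and + ts +, are the parental types, so the F1 was dw + br / + ts +.
The two rarest classes, dw ts br and + + +, are the double crossovers. Comparing them with the parentals, only the ts allele has switched, so ts is the middle locus and the order is dw – ts – br.
Crossovers in the ts–br interval produce the single-crossover classes dw + + and + ts br (74 + 59 = 133) plus the double crossovers (21).
RF(ts–br) = (133 + 21) / 2239 = 154/2239 = 0.0688 → 6.9 map units.

6.9 map units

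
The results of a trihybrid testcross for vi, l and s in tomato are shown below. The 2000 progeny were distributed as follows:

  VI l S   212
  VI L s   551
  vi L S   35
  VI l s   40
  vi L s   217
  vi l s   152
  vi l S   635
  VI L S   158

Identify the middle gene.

The two most frequent reciprocal classes, vi l S and VI L s, are the parental types, so the F1 was vi l S / VI L s.
The two rarest classes, vi L S and VI l s, are the double crossovers. Comparing them with the parentals, only the l allele has switched, so l is the middle locus and the order is vi – l – s.

l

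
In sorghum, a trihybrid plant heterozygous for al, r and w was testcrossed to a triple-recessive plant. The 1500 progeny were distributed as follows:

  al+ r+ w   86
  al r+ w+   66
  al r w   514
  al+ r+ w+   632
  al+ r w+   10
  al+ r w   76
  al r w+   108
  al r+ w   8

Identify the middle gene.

r

The two most frequent reciprocal classes, al+ r+ w+ and al r w, are the parental types, so the F1 was al+ r+ w+ / al r w.
The two rarest classes, al+ r w+ and al r+ w, are the double crossovers. Comparing them with the parentals, only the r allele has switched, so r is the middle locus and the order is w – r – al.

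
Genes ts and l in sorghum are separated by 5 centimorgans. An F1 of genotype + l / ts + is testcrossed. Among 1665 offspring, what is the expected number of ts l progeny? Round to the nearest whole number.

42

A map distance of 5 centimorgans corresponds to a recombination frequency of 0.050.
The F1 is + l / ts +, so ts l is a recombinant gamete class with expected frequency r/2 = 0.050/2 = 0.0250.
Expected number = 0.0250 × 1665 = 41.62 ≈ 42.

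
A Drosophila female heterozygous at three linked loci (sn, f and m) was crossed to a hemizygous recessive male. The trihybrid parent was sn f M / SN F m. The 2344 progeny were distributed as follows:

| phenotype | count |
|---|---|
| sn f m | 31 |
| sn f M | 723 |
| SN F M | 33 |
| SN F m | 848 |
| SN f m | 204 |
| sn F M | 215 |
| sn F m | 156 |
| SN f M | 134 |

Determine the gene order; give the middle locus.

The two rarest classes, sn f m and SN F M, are the double crossovers. Comparing them with the parentals, only the m allele has switched, so m is the middle locus and the order is f – m – sn.

m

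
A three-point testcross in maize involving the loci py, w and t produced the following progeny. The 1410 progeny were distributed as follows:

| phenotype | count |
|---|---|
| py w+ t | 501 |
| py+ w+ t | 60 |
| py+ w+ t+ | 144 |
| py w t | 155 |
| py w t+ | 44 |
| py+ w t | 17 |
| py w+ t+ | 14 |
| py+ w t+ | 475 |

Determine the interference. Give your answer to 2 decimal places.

0.02

The two most frequent reciprocal classes, py+ w t+ and py w+ t, are the parental types, so the F1 was py+ w t+ / py w+ t.
The two rarest classes, py+ w t and py w+ t+, are the double crossovers. Comparing them with the parentals, only the t allele has switched, so t is the middle locus and the order is w – t – py.
w–t: (299 + 31)/1410 = 0.2340; t–py: (104 + 31)/1410 = 0.0957.
Expected DCO frequency = 0.2340 × 0.0957 ≈ 0.02239; observed = 31/1410 ≈ 0.02199.
Coefficient of coincidence = 0.02199/0.02239 ≈ 0.98; interference = 1 − 0.98 = 0.02.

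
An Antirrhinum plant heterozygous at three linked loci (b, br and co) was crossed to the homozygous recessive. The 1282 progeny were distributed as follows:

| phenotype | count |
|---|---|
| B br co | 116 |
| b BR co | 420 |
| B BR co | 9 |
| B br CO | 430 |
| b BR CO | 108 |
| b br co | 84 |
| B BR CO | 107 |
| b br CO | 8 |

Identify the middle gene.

The two most frequent reciprocal classes, b BR co and B br CO, are the parental types, so the F1 was b BR co / B br CO.
The two rarest classes, B BR co and b br CO, are the double crossovers. Comparing them with the parentals, only the b allele has switched, so b is the middle locus and the order is co – b – br.

b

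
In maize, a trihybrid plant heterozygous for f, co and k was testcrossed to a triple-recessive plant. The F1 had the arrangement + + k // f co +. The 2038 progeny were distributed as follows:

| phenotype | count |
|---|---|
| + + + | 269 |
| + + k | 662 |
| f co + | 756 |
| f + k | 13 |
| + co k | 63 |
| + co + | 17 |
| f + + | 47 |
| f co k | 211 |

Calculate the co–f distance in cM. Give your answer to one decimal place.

The two rarest classes, f + k and + co +, are the double crossovers. Comparing them with the parentals, only the f allele has switched, so f is the middle locus and the order is co – f – k.
Crossovers in the co–f interval produce the single-crossover classes + co k and f + + (63 + 47 = 110) plus the double crossovers (30).
RF(co–f) = (110 + 30) / 2038 = 140/2038 = 0.0687 → 6.9 cM.

6.9 cM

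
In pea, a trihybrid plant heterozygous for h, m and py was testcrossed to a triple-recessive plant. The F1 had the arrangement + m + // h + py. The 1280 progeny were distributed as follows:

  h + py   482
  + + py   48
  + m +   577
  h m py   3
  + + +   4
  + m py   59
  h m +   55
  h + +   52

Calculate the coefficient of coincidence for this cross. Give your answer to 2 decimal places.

0.69

The two rarest classes, + + + and h m py, are the double crossovers. Comparing them with the parentals, only the m allele has switched, so m is the middle locus and the order is py – m – h.
py–m: (111 + 7)/1280 = 0.0922; m–h: (103 + 7)/1280 = 0.0859.
Expected DCO frequency = 0.0922 × 0.0859 ≈ 0.00792; observed = 7/1280 ≈ 0.00547.
Coefficient of coincidence = 0.00547/0.00792 ≈ 0.69.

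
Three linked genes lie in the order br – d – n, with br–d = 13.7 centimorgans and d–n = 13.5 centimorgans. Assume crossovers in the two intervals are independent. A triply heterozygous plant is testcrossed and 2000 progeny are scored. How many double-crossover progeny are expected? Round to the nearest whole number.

37

Map distances give recombination frequencies of 0.137 and 0.135 for the two intervals.
With no interference, expected double-crossover frequency = 0.137 × 0.135 = 0.01849.
Expected number = 0.01849 × 2000 = 36.99 ≈ 37.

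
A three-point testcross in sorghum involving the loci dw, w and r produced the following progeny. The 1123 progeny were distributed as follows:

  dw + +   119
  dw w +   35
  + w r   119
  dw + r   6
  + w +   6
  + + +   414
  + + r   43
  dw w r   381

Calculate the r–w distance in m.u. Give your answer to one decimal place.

8.0 m.u.

The two most frequent reciprocal classes, dw w r and + + +, are the parental types, so the F1 was dw w r / + + +.
The two rarest classes, dw + r and + w +, are the double crossovers. Comparing them with the parentals, only the w allele has switched, so w is the middle locus and the order is dw – w – r.
Crossovers in the w–r interval produce the single-crossover classes dw w + and + + r (35 + 43 = 78) plus the double crossovers (12).
RF(w–r) = (78 + 12) / 1123 = 90/1123 = 0.0801 → 8.0 m.u.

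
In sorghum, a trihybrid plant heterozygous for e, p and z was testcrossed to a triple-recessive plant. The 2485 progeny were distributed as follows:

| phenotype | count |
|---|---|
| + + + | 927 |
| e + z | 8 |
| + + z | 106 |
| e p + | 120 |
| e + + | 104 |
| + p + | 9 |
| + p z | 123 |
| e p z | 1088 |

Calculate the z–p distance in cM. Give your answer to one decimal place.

The two most frequent reciprocal classes, + + + and e p z, are the parental types, so the F1 was + + + / e p z.
The two rarest classes, + p + and e + z, are the double crossovers. Comparing them with the parentals, only the p allele has switched, so p is the middle locus and the order is e – p – z.
Crossovers in the p–z interval produce the single-crossover classes + + z and e p + (106 + 120 = 226) plus the double crossovers (17).
RF(p–z) = (226 + 17) / 2485 = 243/2485 = 0.0978 → 9.8 cM.

9.8 cM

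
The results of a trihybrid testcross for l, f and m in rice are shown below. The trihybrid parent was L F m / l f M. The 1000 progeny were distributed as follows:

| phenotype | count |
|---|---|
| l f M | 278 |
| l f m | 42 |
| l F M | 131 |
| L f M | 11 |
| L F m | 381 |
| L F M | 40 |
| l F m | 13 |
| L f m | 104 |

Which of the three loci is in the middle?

The two rarest classes, l F m and L f M, are the double crossovers. Comparing them with the parentals, only the l allele has switched, so l is the middle locus and the order is m – l – f.

l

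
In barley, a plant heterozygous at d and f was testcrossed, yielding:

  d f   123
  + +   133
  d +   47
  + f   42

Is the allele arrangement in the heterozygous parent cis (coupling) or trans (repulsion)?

cis

The two most frequent classes are + + (133) and d f (123); these are the parental (non-recombinant) types.
So the F1 carried + + on one chromosome and d f on the other — the recessive alleles are on the same chromosome (cis / coupling).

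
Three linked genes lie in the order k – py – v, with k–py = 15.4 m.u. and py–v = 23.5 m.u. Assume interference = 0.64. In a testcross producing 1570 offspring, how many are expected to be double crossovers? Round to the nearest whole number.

Map distances give recombination frequencies of 0.154 and 0.235 for the two intervals.
With interference 0.64 (so coincidence = 0.36), expected double-crossover frequency = 0.154 × 0.235 × 0.36 = 0.01303.
Expected number = 0.01303 × 1570 = 20.45 ≈ 20.

20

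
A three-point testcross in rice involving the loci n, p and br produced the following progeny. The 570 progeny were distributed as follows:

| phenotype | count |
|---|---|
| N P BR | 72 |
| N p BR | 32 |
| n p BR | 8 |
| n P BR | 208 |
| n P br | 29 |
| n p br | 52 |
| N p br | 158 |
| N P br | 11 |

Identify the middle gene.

p

The two most frequent reciprocal classes, N p br and n P BR, are the parental types, so the F1 was N p br / n P BR.
The two rarest classes, N P br and n p BR, are the double crossovers. Comparing them with the parentals, only the p allele has switched, so p is the middle locus and the order is br – p – n.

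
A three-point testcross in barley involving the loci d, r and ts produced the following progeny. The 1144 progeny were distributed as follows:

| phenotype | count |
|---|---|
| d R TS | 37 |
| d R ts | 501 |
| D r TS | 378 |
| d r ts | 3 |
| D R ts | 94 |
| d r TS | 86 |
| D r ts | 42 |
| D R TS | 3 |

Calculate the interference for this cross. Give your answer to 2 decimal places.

0.57

The two most frequent reciprocal classes, d R ts and D r TS, are the parental types, so the F1 was d R ts / D r TS.
The two rarest classes, d r ts and D R TS, are the double crossovers. Comparing them with the parentals, only the r allele has switched, so r is the middle locus and the order is d – r – ts.
d–r: (180 + 6)/1144 = 0.1626; r–ts: (79 + 6)/1144 = 0.0743.
Expected DCO frequency = 0.1626 × 0.0743 ≈ 0.01208; observed = 6/1144 ≈ 0.00524.
Coefficient of coincidence = 0.00524/0.01208 ≈ 0.43; interference = 1 − 0.43 = 0.57.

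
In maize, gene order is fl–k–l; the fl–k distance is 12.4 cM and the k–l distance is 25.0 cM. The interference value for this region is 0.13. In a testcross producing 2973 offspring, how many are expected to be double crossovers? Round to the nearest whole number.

80

Map distances give recombination frequencies of 0.124 and 0.250 for the two intervals.
With interference 0.13 (so coincidence = 0.87), expected double-crossover frequency = 0.124 × 0.250 × 0.87 = 0.02697.
Expected number = 0.02697 × 2973 = 80.18 ≈ 80.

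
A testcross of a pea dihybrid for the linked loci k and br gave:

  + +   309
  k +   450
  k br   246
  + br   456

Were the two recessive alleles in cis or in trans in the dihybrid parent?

trans

The two most frequent classes are + br (456) and k + (450); these are the parental (non-recombinant) types.
So the F1 carried + br on one chromosome and k + on the other — the recessive alleles are on opposite chromosomes (trans / repulsion).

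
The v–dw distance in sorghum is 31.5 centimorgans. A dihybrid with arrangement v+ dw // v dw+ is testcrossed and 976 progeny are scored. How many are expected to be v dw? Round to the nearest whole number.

154

A map distance of 31.5 centimorgans corresponds to a recombination frequency of 0.315.
The F1 is v+ dw / v dw+, so v dw is a recombinant gamete class with expected frequency r/2 = 0.315/2 = 0.1575.
Expected number = 0.1575 × 976 = 153.72 ≈ 154.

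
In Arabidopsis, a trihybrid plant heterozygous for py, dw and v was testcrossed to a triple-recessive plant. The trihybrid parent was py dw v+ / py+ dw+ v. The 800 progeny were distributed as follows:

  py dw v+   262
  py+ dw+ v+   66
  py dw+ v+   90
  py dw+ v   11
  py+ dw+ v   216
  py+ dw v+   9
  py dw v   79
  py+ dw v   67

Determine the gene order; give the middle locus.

The two rarest classes, py+ dw v+ and py dw+ v, are the double crossovers. Comparing them with the parentals, only the py allele has switched, so py is the middle locus and the order is dw – py – v.

py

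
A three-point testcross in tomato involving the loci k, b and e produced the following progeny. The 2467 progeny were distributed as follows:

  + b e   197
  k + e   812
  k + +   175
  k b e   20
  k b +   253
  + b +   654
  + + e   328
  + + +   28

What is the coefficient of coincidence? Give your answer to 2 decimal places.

The two most frequent reciprocal classes, + b + and k + e, are the parental types, so the F1 was + b + / k + e.
The two rarest classes, + + + and k b e, are the double crossovers. Comparing them with the parentals, only the b allele has switched, so b is the middle locus and the order is e – b – k.
e–b: (372 + 48)/2467 = 0.1702; b–k: (581 + 48)/2467 = 0.2550.
Expected DCO frequency = 0.1702 × 0.2550 ≈ 0.04340; observed = 48/2467 ≈ 0.01946.
Coefficient of coincidence = 0.01946/0.04340 ≈ 0.45.

0.45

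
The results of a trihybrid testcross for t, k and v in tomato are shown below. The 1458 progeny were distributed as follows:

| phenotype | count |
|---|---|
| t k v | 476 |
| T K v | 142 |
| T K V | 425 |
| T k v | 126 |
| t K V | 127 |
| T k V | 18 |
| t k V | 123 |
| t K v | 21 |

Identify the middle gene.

k

The two most frequent reciprocal classes, t k v and T K V, are the parental types, so the F1 was t k v / T K V.
The two rarest classes, t K v and T k V, are the double crossovers. Comparing them with the parentals, only the k allele has switched, so k is the middle locus and the order is t – k – v.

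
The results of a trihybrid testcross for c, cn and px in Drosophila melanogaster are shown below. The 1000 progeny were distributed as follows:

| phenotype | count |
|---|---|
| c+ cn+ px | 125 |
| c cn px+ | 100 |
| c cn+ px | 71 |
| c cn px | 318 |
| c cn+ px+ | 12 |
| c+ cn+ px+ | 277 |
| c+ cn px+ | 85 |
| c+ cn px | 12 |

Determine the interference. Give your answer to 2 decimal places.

The two most frequent reciprocal classes, c+ cn+ px+ and c cn px, are the parental types, so the F1 was c+ cn+ px+ / c cn px.
The two rarest classes, c cn+ px+ and c+ cn px, are the double crossovers. Comparing them with the parentals, only the c allele has switched, so c is the middle locus and the order is cn – c – px.
cn–c: (156 + 24)/1000 = 0.1800; c–px: (225 + 24)/1000 = 0.2490.
Expected DCO frequency = 0.1800 × 0.2490 ≈ 0.04482; observed = 24/1000 ≈ 0.02400.
Coefficient of coincidence = 0.02400/0.04482 ≈ 0.54; interference = 1 − 0.54 = 0.46.

0.46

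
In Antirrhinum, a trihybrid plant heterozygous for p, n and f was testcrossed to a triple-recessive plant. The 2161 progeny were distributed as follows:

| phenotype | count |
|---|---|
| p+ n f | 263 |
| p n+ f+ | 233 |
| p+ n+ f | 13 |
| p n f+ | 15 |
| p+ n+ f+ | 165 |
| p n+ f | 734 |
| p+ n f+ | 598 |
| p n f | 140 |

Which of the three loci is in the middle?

The two most frequent reciprocal classes, p+ n f+ and p n+ f, are the parental types, so the F1 was p+ n f+ / p n+ f.
The two rarest classes, p n f+ and p+ n+ f, are the double crossovers. Comparing them with the parentals, only the p allele has switched, so p is the middle locus and the order is n – p – f.

p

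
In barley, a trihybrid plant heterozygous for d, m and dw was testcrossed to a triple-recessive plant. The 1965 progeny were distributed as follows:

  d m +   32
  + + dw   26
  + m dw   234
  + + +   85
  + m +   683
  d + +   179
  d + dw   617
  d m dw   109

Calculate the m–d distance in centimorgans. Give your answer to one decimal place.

The two most frequent reciprocal classes, + m + and d + dw, are the parental types, so the F1 was + m + / d + dw.
The two rarest classes, d m + and + + dw, are the double crossovers. Comparing them with the parentals, only the d allele has switched, so d is the middle locus and the order is m – d – dw.
Crossovers in the m–d interval produce the single-crossover classes + + + and d m dw (85 + 109 = 194) plus the double crossovers (58).
RF(m–d) = (194 + 58) / 1965 = 252/1965 = 0.1282 → 12.8 centimorgans.

12.8 centimorgans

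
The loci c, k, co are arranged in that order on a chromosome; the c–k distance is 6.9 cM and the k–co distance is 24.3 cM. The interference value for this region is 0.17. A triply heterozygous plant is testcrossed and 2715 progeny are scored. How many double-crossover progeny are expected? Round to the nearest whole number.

38

Map distances give recombination frequencies of 0.069 and 0.243 for the two intervals.
With interference 0.17 (so coincidence = 0.83), expected double-crossover frequency = 0.069 × 0.243 × 0.83 = 0.01392.
Expected number = 0.01392 × 2715 = 37.78 ≈ 38.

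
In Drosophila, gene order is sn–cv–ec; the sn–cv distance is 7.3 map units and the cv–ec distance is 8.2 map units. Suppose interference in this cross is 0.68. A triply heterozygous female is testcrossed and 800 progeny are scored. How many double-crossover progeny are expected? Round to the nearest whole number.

Map distances give recombination frequencies of 0.073 and 0.082 for the two intervals.
With interference 0.68 (so coincidence = 0.32), expected double-crossover frequency = 0.073 × 0.082 × 0.32 = 0.00192.
Expected number = 0.00192 × 800 = 1.53 ≈ 2.

2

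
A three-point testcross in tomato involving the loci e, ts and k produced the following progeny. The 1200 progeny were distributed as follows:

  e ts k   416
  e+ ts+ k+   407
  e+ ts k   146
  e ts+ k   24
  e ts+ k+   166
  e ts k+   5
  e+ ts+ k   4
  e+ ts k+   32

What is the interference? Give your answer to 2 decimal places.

The two most frequent reciprocal classes, e ts k and e+ ts+ k+, are the parental types, so the F1 was e ts k / e+ ts+ k+.
The two rarest classes, e ts k+ and e+ ts+ k, are the double crossovers. Comparing them with the parentals, only the k allele has switched, so k is the middle locus and the order is e – k – ts.
e–k: (312 + 9)/1200 = 0.2675; k–ts: (56 + 9)/1200 = 0.0542.
Expected DCO frequency = 0.2675 × 0.0542 ≈ 0.01450; observed = 9/1200 ≈ 0.00750.
Coefficient of coincidence = 0.00750/0.01450 ≈ 0.52; interference = 1 − 0.52 = 0.48.

0.48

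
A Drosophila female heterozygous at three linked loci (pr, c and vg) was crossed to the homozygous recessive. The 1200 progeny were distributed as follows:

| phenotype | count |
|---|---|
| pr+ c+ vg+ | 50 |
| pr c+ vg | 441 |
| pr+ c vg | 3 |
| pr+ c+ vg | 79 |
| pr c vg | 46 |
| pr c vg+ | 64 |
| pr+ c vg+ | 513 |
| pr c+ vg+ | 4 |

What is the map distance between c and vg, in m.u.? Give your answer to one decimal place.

The two most frequent reciprocal classes, pr+ c vg+ and pr c+ vg, are the parental types, so the F1 was pr+ c vg+ / pr c+ vg.
The two rarest classes, pr+ c vg and pr c+ vg+, are the double crossovers. Comparing them with the parentals, only the vg allele has switched, so vg is the middle locus and the order is c – vg – pr.
Crossovers in the c–vg interval produce the single-crossover classes pr+ c+ vg+ and pr c vg (50 + 46 = 96) plus the double crossovers (7).
RF(c–vg) = (96 + 7) / 1200 = 103/1200 = 0.0858 → 8.6 m.u.

8.6 m.u.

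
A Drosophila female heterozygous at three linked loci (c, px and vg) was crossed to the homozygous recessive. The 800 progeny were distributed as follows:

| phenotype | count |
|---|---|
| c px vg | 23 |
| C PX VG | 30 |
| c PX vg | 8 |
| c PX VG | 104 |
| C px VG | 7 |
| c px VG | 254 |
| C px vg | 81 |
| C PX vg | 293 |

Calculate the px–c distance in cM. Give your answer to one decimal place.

The two most frequent reciprocal classes, C PX vg and c px VG, are the parental types, so the F1 was C PX vg / c px VG.
The two rarest classes, c PX vg and C px VG, are the double crossovers. Comparing them with the parentals, only the c allele has switched, so c is the middle locus and the order is vg – c – px.
Crossovers in the c–px interval produce the single-crossover classes C px vg and c PX VG (81 + 104 = 185) plus the double crossovers (15).
RF(c–px) = (185 + 15) / 800 = 200/800 = 0.2500 → 25.0 cM.

25.0 cM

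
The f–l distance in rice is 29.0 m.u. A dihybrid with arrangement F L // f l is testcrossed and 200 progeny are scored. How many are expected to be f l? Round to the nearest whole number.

A map distance of 29.0 m.u. corresponds to a recombination frequency of 0.290.
The F1 is F L / f l, so f l is a parental gamete class with expected frequency (1 − r)/2 = 0.710/2 = 0.3550.
Expected number = 0.3550 × 200 = 71.00 ≈ 71.

71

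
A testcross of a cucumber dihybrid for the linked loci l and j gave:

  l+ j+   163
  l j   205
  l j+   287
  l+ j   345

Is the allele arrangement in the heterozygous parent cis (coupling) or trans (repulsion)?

The two most frequent classes are l+ j (345) and l j+ (287); these are the parental (non-recombinant) types.
So the F1 carried l+ j on one chromosome and l j+ on the other — the recessive alleles are on opposite chromosomes (trans / repulsion).

trans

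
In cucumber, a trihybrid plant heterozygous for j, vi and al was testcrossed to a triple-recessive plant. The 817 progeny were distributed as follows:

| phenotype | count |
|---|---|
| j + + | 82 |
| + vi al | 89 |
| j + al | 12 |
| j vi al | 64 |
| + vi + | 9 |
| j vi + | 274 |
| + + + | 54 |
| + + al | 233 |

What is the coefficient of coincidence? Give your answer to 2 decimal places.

The two most frequent reciprocal classes, j vi + and + + al, are the parental types, so the F1 was j vi + / + + al.
The two rarest classes, + vi + and j + al, are the double crossovers. Comparing them with the parentals, only the j allele has switched, so j is the middle locus and the order is vi – j – al.
vi–j: (171 + 21)/817 = 0.2350; j–al: (118 + 21)/817 = 0.1701.
Expected DCO frequency = 0.2350 × 0.1701 ≈ 0.03997; observed = 21/817 ≈ 0.02570.
Coefficient of coincidence = 0.02570/0.03997 ≈ 0.64.

0.64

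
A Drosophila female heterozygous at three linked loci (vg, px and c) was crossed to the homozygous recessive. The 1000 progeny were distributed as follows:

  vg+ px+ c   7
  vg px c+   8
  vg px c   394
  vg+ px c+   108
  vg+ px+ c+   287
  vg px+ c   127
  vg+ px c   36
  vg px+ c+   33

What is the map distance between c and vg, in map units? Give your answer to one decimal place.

8.4 map units

The two most frequent reciprocal classes, vg+ px+ c+ and vg px c, are the parental types, so the F1 was vg+ px+ c+ / vg px c.
The two rarest classes, vg+ px+ c and vg px c+, are the double crossovers. Comparing them with the parentals, only the c allele has switched, so c is the middle locus and the order is vg – c – px.
Crossovers in the vg–c interval produce the single-crossover classes vg px+ c+ and vg+ px c (33 + 36 = 69) plus the double crossovers (15).
RF(vg–c) = (69 + 15) / 1000 = 84/1000 = 0.0840 → 8.4 map units.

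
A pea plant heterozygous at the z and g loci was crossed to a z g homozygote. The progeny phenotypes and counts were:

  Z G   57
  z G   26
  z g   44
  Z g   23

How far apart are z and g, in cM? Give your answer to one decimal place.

32.7 cM

The two most frequent classes, Z G (57) and z g (44), are the parental types, so the F1 was Z G / z g.
The recombinant classes are Z g and z G: 23 + 26 = 49.
Recombination frequency = 49/150 = 0.3267 ≈ 32.7%, i.e. 32.7 cM.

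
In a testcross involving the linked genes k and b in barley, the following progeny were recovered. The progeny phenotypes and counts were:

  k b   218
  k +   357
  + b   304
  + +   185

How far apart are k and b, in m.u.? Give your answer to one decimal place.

37.9 m.u.

The two most frequent classes, + b (304) and k + (357), are the parental types, so the F1 was + b / k +.
The recombinant classes are + + and k b: 185 + 218 = 403.
Recombination frequency = 403/1064 = 0.3788 ≈ 37.9%, i.e. 37.9 m.u.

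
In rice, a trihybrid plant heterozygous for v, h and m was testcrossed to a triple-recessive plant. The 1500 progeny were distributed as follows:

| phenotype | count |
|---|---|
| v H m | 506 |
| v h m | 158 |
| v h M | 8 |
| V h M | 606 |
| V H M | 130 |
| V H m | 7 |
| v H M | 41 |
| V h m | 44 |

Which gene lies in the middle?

v

The two most frequent reciprocal classes, v H m and V h M, are the parental types, so the F1 was v H m / V h M.
The two rarest classes, V H m and v h M, are the double crossovers. Comparing them with the parentals, only the v allele has switched, so v is the middle locus and the order is m – v – h.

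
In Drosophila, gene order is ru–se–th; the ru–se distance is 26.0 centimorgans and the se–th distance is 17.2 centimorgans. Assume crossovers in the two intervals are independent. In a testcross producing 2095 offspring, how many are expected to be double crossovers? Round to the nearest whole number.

94

Map distances give recombination frequencies of 0.260 and 0.172 for the two intervals.
With no interference, expected double-crossover frequency = 0.260 × 0.172 = 0.04472.
Expected number = 0.04472 × 2095 = 93.69 ≈ 94.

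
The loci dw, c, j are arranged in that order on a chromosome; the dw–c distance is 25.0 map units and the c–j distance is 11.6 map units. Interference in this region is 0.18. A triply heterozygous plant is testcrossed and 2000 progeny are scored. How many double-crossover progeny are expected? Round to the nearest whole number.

48

Map distances give recombination frequencies of 0.250 and 0.116 for the two intervals.
With interference 0.18 (so coincidence = 0.82), expected double-crossover frequency = 0.250 × 0.116 × 0.82 = 0.02378.
Expected number = 0.02378 × 2000 = 47.56 ≈ 48.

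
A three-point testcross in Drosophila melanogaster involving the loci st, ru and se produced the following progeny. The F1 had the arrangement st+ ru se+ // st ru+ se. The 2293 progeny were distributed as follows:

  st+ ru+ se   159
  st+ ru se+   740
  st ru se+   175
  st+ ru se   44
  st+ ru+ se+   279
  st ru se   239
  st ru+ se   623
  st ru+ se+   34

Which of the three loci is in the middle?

The two rarest classes, st+ ru se and st ru+ se+, are the double crossovers. Comparing them with the parentals, only the se allele has switched, so se is the middle locus and the order is ru – se – st.

se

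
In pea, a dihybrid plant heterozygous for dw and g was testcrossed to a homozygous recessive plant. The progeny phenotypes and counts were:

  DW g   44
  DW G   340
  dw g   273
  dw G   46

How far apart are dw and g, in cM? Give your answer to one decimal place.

12.8 cM

The two most frequent classes, DW G (340) and dw g (273), are the parental types, so the F1 was DW G / dw g.
The recombinant classes are DW g and dw G: 44 + 46 = 90.
Recombination frequency = 90/703 = 0.1280 ≈ 12.8%, i.e. 12.8 cM.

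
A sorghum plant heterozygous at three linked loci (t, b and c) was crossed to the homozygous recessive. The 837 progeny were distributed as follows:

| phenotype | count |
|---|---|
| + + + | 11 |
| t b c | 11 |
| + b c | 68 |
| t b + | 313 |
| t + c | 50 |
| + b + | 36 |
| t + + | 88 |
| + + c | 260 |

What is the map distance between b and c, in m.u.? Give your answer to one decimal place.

21.3 m.u.

The two most frequent reciprocal classes, + + c and t b +, are the parental types, so the F1 was + + c / t b +.
The two rarest classes, + + + and t b c, are the double crossovers. Comparing them with the parentals, only the c allele has switched, so c is the middle locus and the order is b – c – t.
Crossovers in the b–c interval produce the single-crossover classes + b c and t + + (68 + 88 = 156) plus the double crossovers (22).
RF(b–c) = (156 + 22) / 837 = 178/837 = 0.2127 → 21.3 m.u.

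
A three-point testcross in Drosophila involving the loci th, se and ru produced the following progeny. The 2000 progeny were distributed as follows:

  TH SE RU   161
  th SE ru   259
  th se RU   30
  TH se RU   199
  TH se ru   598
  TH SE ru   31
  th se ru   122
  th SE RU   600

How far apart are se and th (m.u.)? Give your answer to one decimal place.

The two most frequent reciprocal classes, TH se ru and th SE RU, are the parental types, so the F1 was TH se ru / th SE RU.
The two rarest classes, TH SE ru and th se RU, are the double crossovers. Comparing them with the parentals, only the se allele has switched, so se is the middle locus and the order is ru – se – th.
Crossovers in the se–th interval produce the single-crossover classes th se ru and TH SE RU (122 + 161 = 283) plus the double crossovers (61).
RF(se–th) = (283 + 61) / 2000 = 344/2000 = 0.1720 → 17.2 m.u.

17.2 m.u.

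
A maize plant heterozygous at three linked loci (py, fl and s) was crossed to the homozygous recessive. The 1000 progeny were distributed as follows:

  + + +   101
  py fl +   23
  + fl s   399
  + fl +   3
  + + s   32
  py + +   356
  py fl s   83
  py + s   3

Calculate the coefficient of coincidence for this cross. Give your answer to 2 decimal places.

0.52

The two most frequent reciprocal classes, + fl s and py + +, are the parental types, so the F1 was + fl s / py + +.
The two rarest classes, + fl + and py + s, are the double crossovers. Comparing them with the parentals, only the s allele has switched, so s is the middle locus and the order is fl – s – py.
fl–s: (55 + 6)/1000 = 0.0610; s–py: (184 + 6)/1000 = 0.1900.
Expected DCO frequency = 0.0610 × 0.1900 ≈ 0.01159; observed = 6/1000 ≈ 0.00600.
Coefficient of coincidence = 0.00600/0.01159 ≈ 0.52.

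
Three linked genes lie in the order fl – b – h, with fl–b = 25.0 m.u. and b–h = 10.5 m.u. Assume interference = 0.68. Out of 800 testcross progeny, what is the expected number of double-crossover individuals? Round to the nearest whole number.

7

Map distances give recombination frequencies of 0.250 and 0.105 for the two intervals.
With interference 0.68 (so coincidence = 0.32), expected double-crossover frequency = 0.250 × 0.105 × 0.32 = 0.00840.
Expected number = 0.00840 × 800 = 6.72 ≈ 7.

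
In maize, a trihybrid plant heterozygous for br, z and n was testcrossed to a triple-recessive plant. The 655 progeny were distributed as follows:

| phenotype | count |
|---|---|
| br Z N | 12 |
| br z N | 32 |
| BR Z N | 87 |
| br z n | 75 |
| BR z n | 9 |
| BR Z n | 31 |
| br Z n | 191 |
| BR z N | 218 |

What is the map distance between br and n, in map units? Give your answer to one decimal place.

The two most frequent reciprocal classes, BR z N and br Z n, are the parental types, so the F1 was BR z N / br Z n.
The two rarest classes, BR z n and br Z N, are the double crossovers. Comparing them with the parentals, only the n allele has switched, so n is the middle locus and the order is br – n – z.
Crossovers in the br–n interval produce the single-crossover classes br z N and BR Z n (32 + 31 = 63) plus the double crossovers (21).
RF(br–n) = (63 + 21) / 655 = 84/655 = 0.1282 → 12.8 map units.

12.8 map units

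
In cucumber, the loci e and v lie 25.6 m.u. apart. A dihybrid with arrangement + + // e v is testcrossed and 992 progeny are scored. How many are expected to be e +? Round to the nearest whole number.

A map distance of 25.6 m.u. corresponds to a recombination frequency of 0.256.
The F1 is + + / e v, so e + is a recombinant gamete class with expected frequency r/2 = 0.256/2 = 0.1280.
Expected number = 0.1280 × 992 = 126.98 ≈ 127.

127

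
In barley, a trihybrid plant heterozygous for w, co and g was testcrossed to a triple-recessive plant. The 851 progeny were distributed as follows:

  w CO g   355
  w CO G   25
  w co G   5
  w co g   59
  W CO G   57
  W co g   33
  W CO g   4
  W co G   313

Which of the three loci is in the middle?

The two most frequent reciprocal classes, w CO g and W co G, are the parental types, so the F1 was w CO g / W co G.
The two rarest classes, W CO g and w co G, are the double crossovers. Comparing them with the parentals, only the w allele has switched, so w is the middle locus and the order is g – w – co.

w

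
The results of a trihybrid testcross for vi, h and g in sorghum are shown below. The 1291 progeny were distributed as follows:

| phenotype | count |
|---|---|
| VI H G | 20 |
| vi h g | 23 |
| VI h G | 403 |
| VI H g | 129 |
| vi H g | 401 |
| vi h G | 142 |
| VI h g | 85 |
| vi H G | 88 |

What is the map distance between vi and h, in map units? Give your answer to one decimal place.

24.3 map units

The two most frequent reciprocal classes, VI h G and vi H g, are the parental types, so the F1 was VI h G / vi H g.
The two rarest classes, VI H G and vi h g, are the double crossovers. Comparing them with the parentals, only the h allele has switched, so h is the middle locus and the order is vi – h – g.
Crossovers in the vi–h interval produce the single-crossover classes vi h G and VI H g (142 + 129 = 271) plus the double crossovers (43).
RF(vi–h) = (271 + 43) / 1291 = 314/1291 = 0.2432 → 24.3 map units.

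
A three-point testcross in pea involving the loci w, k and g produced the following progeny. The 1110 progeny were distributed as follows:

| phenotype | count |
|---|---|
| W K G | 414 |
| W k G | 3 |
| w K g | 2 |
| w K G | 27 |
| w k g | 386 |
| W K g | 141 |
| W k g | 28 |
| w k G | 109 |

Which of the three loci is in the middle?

k

The two most frequent reciprocal classes, w k g and W K G, are the parental types, so the F1 was w k g / W K G.
The two rarest classes, w K g and W k G, are the double crossovers. Comparing them with the parentals, only the k allele has switched, so k is the middle locus and the order is g – k – w.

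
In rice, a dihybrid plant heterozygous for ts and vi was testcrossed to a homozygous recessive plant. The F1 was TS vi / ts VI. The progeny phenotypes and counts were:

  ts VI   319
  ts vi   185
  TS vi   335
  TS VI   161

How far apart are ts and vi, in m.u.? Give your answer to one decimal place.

34.6 m.u.

The recombinant classes are TS VI and ts vi: 161 + 185 = 346.
Recombination frequency = 346/1000 = 0.3460 ≈ 34.6%, i.e. 34.6 m.u.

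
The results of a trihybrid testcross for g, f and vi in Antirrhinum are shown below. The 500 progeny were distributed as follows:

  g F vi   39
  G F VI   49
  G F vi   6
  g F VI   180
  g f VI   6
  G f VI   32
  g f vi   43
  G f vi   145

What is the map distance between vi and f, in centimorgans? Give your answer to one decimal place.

The two most frequent reciprocal classes, G f vi and g F VI, are the parental types, so the F1 was G f vi / g F VI.
The two rarest classes, G F vi and g f VI, are the double crossovers. Comparing them with the parentals, only the f allele has switched, so f is the middle locus and the order is g – f – vi.
Crossovers in the f–vi interval produce the single-crossover classes G f VI and g F vi (32 + 39 = 71) plus the double crossovers (12).
RF(f–vi) = (71 + 12) / 500 = 83/500 = 0.1660 → 16.6 centimorgans.

16.6 centimorgans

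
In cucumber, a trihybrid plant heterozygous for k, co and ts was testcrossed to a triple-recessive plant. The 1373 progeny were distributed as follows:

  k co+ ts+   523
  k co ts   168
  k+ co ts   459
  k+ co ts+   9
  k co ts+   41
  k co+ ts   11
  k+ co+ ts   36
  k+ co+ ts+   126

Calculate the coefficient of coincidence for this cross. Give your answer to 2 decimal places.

0.90

The two most frequent reciprocal classes, k+ co ts and k co+ ts+, are the parental types, so the F1 was k+ co ts / k co+ ts+.
The two rarest classes, k+ co ts+ and k co+ ts, are the double crossovers. Comparing them with the parentals, only the ts allele has switched, so ts is the middle locus and the order is co – ts – k.
co–ts: (77 + 20)/1373 = 0.0706; ts–k: (294 + 20)/1373 = 0.2287.
Expected DCO frequency = 0.0706 × 0.2287 ≈ 0.01615; observed = 20/1373 ≈ 0.01457.
Coefficient of coincidence = 0.01457/0.01615 ≈ 0.90.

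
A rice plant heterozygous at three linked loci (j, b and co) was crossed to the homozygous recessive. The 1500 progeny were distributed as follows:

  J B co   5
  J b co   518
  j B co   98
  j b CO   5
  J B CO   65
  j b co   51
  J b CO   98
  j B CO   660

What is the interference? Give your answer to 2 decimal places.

0.42

The two most frequent reciprocal classes, J b co and j B CO, are the parental types, so the F1 was J b co / j B CO.
The two rarest classes, J B co and j b CO, are the double crossovers. Comparing them with the parentals, only the b allele has switched, so b is the middle locus and the order is j – b – co.
j–b: (116 + 10)/1500 = 0.0840; b–co: (196 + 10)/1500 = 0.1373.
Expected DCO frequency = 0.0840 × 0.1373 ≈ 0.01153; observed = 10/1500 ≈ 0.00667.
Coefficient of coincidence = 0.00667/0.01153 ≈ 0.58; interference = 1 − 0.58 = 0.42.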